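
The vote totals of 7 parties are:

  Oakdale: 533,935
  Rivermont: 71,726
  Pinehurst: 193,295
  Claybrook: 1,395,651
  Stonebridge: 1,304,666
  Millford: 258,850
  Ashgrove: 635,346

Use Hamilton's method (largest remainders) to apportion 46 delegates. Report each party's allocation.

The standard divisor is 4393469/46 ≈ 95510.196.
Standard quotas: Oakdale 5.5903, Rivermont 0.7510, Pinehurst 2.0238, Claybrook 14.6126, Stonebridge 13.6600, Millford 2.7102, Ashgrove 6.6521.
Lower quotas: Oakdale 5, Rivermont 0, Pinehurst 2, Claybrook 14, Stonebridge 13, Millford 2, Ashgrove 6 (sum 42, leaving 4 seats).
Remainders in descending order: Rivermont 0.7510, Millford 0.7102, Stonebridge 0.6600, Ashgrove 0.6521, Claybrook 0.6126, Oakdale 0.5903, Pinehurst 0.0238.
Largest remainders: Rivermont, Millford, Stonebridge, Ashgrove receive the extra seats.

Oakdale=5, Rivermont=1, Pinehurst=2, Claybrook=14, Stonebridge=14, Millford=3, Ashgrove=7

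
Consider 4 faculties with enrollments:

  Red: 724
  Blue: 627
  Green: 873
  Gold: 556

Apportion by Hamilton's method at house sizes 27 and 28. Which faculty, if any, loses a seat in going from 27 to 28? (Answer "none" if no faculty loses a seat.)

At 27 seats: Red 7, Blue 6, Green 9, Gold 5.
At 28 seats: Red 7, Blue 6, Green 9, Gold 6.
No faculty's allocation decreased.

none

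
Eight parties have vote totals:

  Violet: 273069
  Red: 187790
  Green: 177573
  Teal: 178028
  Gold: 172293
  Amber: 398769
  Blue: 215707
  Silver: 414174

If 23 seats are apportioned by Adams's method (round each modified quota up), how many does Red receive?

2

Standard divisor 2017403/23 ≈ 87713.174; standard quotas: Violet 3.113, Red 2.141, Green 2.024, Teal 2.030, Gold 1.964, Amber 4.546, Blue 2.459, Silver 4.722.
Rounding up gives 4, 3, 3, 3, 2, 5, 3, 5 = 28 seats, so the divisor must be adjusted.
With modified divisor 101600: modified quotas Violet 2.688, Red 1.848, Green 1.748, Teal 1.752, Gold 1.696, Amber 3.925, Blue 2.123, Silver 4.077.
Rounding up: Violet 3, Red 2, Green 2, Teal 2, Gold 2, Amber 4, Blue 3, Silver 5 (total 23).
Red receives 2.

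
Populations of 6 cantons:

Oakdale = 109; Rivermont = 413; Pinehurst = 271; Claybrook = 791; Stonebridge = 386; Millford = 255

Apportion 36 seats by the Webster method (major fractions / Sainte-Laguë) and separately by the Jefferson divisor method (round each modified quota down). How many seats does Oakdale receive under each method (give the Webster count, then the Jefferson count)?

Webster: Oakdale 2, Rivermont 7, Pinehurst 4, Claybrook 13, Stonebridge 6, Millford 4.
Jefferson: Oakdale 1, Rivermont 7, Pinehurst 4, Claybrook 14, Stonebridge 6, Millford 4.
Oakdale gets 2 under Webster and 1 under Jefferson.

2 and 1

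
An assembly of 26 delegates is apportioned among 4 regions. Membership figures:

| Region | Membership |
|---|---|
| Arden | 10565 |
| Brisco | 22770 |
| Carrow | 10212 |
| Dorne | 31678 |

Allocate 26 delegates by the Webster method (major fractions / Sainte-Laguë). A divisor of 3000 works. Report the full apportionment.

Arden: 4; Brisco: 8; Carrow: 3; Dorne: 11

With modified divisor 3000: modified quotas Arden 3.522, Brisco 7.590, Carrow 3.404, Dorne 10.559.
Rounding to the nearest integer: Arden 4, Brisco 8, Carrow 3, Dorne 11 (total 26).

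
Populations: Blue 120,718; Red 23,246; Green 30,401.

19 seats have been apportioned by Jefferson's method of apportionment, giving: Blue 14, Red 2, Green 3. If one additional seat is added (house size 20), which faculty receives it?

Priority for the next seat is population ÷ (current seats + 1).
Priorities: Blue 8047.867, Red 7748.667, Green 7600.250.
Highest priority: Blue.

Blue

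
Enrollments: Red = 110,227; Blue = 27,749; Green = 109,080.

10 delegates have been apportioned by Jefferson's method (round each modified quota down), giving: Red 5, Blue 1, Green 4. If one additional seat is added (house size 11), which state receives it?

Green

Priority for the next seat is population ÷ (current seats + 1).
Priorities: Red 18371.167, Blue 13874.500, Green 21816.000.
Highest priority: Green.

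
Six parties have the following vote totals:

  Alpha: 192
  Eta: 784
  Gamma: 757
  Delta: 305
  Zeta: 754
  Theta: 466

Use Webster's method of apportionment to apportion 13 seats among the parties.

Standard divisor 3258/13 ≈ 250.615; standard quotas: Alpha 0.766, Eta 3.128, Gamma 3.021, Delta 1.217, Zeta 3.009, Theta 1.859.
Rounding to the nearest integer gives Alpha 1, Eta 3, Gamma 3, Delta 1, Zeta 3, Theta 2 — total 13, matching the house size, so no adjustment is needed.

Alpha=1; Eta=3; Gamma=3; Delta=1; Zeta=3; Theta=2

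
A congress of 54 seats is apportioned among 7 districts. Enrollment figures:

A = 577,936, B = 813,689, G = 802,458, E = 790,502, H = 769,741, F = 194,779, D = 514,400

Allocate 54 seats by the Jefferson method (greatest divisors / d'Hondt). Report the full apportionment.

A 7, B 10, G 10, E 10, H 9, F 2, D 6

Standard divisor 4463505/54 ≈ 82657.5; standard quotas: A 6.992, B 9.844, G 9.708, E 9.564, H 9.312, F 2.356, D 6.223.
Rounding down gives 6, 9, 9, 9, 9, 2, 6 = 50 seats, so the divisor must be adjusted.
With modified divisor 78000: modified quotas A 7.409, B 10.432, G 10.288, E 10.135, H 9.868, F 2.497, D 6.595.
Rounding down: A 7, B 10, G 10, E 10, H 9, F 2, D 6 (total 54).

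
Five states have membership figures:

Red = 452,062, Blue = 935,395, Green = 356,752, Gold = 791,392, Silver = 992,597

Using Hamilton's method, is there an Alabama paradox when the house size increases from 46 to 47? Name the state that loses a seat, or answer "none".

At 46 seats: Red 6, Blue 12, Green 5, Gold 10, Silver 13.
At 47 seats: Red 6, Blue 12, Green 5, Gold 11, Silver 13.
No state's allocation decreased.

none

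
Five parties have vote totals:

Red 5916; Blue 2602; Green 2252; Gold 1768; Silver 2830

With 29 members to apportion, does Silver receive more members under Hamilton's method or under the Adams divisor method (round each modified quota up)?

Hamilton: Red 11, Blue 5, Green 4, Gold 3, Silver 6.
Adams: Red 11, Blue 5, Green 4, Gold 4, Silver 5.
Silver gets 6 under Hamilton and 5 under Adams.

Hamilton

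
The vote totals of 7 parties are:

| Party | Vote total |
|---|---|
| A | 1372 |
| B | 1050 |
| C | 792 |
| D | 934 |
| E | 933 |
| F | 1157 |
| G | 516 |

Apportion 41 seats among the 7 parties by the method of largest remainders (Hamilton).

A 8, B 6, C 5, D 6, E 6, F 7, G 3

Total 6754; standard divisor 6754/41 ≈ 164.732.
Standard quotas: A 8.329, B 6.374, C 4.808, D 5.670, E 5.664, F 7.024, G 3.132.
Lower quotas: A 8, B 6, C 4, D 5, E 5, F 7, G 3 (sum 38, leaving 3 seats).
Remainders in descending order: C 0.808, D 0.670, E 0.664, B 0.374, A 0.329, G 0.132, F 0.024.
Largest remainders: C, D, E receive the extra seats.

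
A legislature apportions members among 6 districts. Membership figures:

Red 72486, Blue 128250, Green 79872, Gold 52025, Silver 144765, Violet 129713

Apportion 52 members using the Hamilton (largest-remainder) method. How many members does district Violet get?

11

Total 607111; standard divisor 607111/52 ≈ 11675.212.
Standard quotas: Red 6.2085, Blue 10.9848, Green 6.8412, Gold 4.4560, Silver 12.3993, Violet 11.1101.
Lower quotas: Red 6, Blue 10, Green 6, Gold 4, Silver 12, Violet 11 (sum 49, leaving 3 seats).
Remainders in descending order: Blue 0.9848, Green 0.8412, Gold 0.4560, Silver 0.3993, Red 0.2085, Violet 0.1101.
The surplus seats go to Blue, Green, Gold.
Violet receives 11.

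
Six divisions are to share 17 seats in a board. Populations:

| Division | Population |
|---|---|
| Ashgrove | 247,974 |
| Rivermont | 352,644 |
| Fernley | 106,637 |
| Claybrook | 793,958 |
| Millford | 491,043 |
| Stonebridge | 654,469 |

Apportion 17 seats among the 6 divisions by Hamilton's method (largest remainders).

Ashgrove 2; Rivermont 2; Fernley 1; Claybrook 5; Millford 3; Stonebridge 4

Standard divisor: 2646725 ÷ 17 ≈ 155689.706.
Standard quotas: Ashgrove 1.5927, Rivermont 2.2650, Fernley 0.6849, Claybrook 5.0996, Millford 3.1540, Stonebridge 4.2037.
Lower quotas: Ashgrove 1, Rivermont 2, Fernley 0, Claybrook 5, Millford 3, Stonebridge 4 (sum 15, leaving 2 seats).
Remainders in descending order: Fernley 0.6849, Ashgrove 0.5927, Rivermont 0.2650, Stonebridge 0.2037, Millford 0.1540, Claybrook 0.0996.
The surplus seats go to Fernley, Ashgrove.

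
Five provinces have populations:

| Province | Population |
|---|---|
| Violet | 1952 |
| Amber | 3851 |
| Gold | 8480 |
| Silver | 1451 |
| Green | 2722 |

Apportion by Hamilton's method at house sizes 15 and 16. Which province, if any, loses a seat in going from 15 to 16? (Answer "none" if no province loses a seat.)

none

At 15 seats: Violet 2, Amber 3, Gold 7, Silver 1, Green 2.
At 16 seats: Violet 2, Amber 3, Gold 7, Silver 1, Green 3.
No province's allocation decreased.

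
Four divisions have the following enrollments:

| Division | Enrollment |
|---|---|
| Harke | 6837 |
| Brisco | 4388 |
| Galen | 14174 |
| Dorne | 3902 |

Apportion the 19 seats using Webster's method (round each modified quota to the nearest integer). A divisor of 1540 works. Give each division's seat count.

Harke 4, Brisco 3, Galen 9, Dorne 3

With modified divisor 1540: modified quotas Harke 4.440, Brisco 2.849, Galen 9.204, Dorne 2.534.
Rounding to the nearest integer: Harke 4, Brisco 3, Galen 9, Dorne 3 (total 19).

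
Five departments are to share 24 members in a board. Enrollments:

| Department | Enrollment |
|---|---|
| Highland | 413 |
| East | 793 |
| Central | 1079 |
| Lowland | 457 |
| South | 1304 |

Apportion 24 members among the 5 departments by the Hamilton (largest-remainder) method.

Highland=2, East=5, Central=6, Lowland=3, South=8

Standard divisor: 4046 ÷ 24 ≈ 168.583.
Standard quotas: Highland 2.450, East 4.704, Central 6.400, Lowland 2.711, South 7.735.
Lower quotas: Highland 2, East 4, Central 6, Lowland 2, South 7 (sum 21, leaving 3 seats).
Remainders in descending order: South 0.735, Lowland 0.711, East 0.704, Highland 0.450, Central 0.400.
Largest remainders: South, Lowland, East receive the extra seats.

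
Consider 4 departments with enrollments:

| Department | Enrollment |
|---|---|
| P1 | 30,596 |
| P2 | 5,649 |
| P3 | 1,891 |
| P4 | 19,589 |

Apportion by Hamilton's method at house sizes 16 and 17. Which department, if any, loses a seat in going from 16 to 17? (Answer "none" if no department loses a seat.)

P3

At 16 seats: P1 8, P2 2, P3 1, P4 5.
At 17 seats: P1 9, P2 2, P3 0, P4 6.
P3 drops from 1 to 0.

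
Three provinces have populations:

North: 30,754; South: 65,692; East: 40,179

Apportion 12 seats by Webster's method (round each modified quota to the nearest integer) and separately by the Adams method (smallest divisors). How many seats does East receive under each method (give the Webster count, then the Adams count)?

3 and 4

Webster: North 3, South 6, East 3.
Adams: North 3, South 5, East 4.
East gets 3 under Webster and 4 under Adams.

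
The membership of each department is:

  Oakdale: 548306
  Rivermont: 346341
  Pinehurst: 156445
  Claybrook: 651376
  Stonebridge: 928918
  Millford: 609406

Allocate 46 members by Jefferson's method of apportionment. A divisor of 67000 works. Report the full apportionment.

With modified divisor 67000: modified quotas Oakdale 8.184, Rivermont 5.169, Pinehurst 2.335, Claybrook 9.722, Stonebridge 13.864, Millford 9.096.
Rounding down: Oakdale 8, Rivermont 5, Pinehurst 2, Claybrook 9, Stonebridge 13, Millford 9 (total 46).

Oakdale 8, Rivermont 5, Pinehurst 2, Claybrook 9, Stonebridge 13, Millford 9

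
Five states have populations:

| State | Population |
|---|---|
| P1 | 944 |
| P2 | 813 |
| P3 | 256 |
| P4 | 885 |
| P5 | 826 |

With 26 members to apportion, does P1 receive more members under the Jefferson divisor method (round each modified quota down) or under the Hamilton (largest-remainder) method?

Jefferson: P1 7, P2 6, P3 1, P4 6, P5 6.
Hamilton: P1 6, P2 6, P3 2, P4 6, P5 6.
P1 gets 7 under Jefferson and 6 under Hamilton.

Jefferson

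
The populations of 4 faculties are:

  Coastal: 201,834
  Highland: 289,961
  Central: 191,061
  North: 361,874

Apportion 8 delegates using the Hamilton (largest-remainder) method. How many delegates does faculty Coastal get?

2

Total 1044730; standard divisor 1044730/8 ≈ 130591.25.
Standard quotas: Coastal 1.5455, Highland 2.2204, Central 1.4630, North 2.7710.
Lower quotas: Coastal 1, Highland 2, Central 1, North 2 (sum 6, leaving 2 seats).
Remainders in descending order: North 0.7710, Coastal 0.5455, Central 0.4630, Highland 0.2204.
Largest remainders: North, Coastal receive the extra seats.
Coastal receives 2.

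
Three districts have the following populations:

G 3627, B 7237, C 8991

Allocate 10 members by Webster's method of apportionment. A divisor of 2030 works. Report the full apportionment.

G=2, B=4, C=4

With modified divisor 2030: modified quotas G 1.787, B 3.565, C 4.429.
Rounding to the nearest integer: G 2, B 4, C 4 (total 10).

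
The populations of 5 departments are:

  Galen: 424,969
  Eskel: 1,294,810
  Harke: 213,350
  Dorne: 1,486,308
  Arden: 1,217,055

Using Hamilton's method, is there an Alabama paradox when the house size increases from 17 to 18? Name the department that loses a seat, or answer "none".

At 17 seats: Galen 2, Eskel 5, Harke 1, Dorne 5, Arden 4.
At 18 seats: Galen 1, Eskel 5, Harke 1, Dorne 6, Arden 5.
Galen drops from 2 to 1.

Galen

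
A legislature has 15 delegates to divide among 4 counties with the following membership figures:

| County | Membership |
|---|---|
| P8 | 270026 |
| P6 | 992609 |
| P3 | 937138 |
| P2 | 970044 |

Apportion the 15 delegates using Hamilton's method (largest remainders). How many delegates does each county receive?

P8: 1, P6: 5, P3: 4, P2: 5

Total 3169817; standard divisor 3169817/15 ≈ 211321.133.
Standard quotas: P8 1.2778, P6 4.6972, P3 4.4347, P2 4.5904.
Lower quotas: P8 1, P6 4, P3 4, P2 4 (sum 13, leaving 2 seats).
Remainders in descending order: P6 0.6972, P2 0.5904, P3 0.4347, P8 0.2778.
Largest remainders: P6, P2 receive the extra seats.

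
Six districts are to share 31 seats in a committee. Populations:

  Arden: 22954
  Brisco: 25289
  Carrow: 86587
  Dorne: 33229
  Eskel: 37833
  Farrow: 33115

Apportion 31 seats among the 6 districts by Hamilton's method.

Standard divisor: 239007 ÷ 31 ≈ 7709.903.
Standard quotas: Arden 2.9772, Brisco 3.2801, Carrow 11.2306, Dorne 4.3099, Eskel 4.9071, Farrow 4.2951.
Lower quotas: Arden 2, Brisco 3, Carrow 11, Dorne 4, Eskel 4, Farrow 4 (sum 28, leaving 3 seats).
Remainders in descending order: Arden 0.9772, Eskel 0.9071, Dorne 0.3099, Farrow 0.2951, Brisco 0.2801, Carrow 0.2306.
The surplus seats go to Arden, Eskel, Dorne.

Arden=3; Brisco=3; Carrow=11; Dorne=5; Eskel=5; Farrow=4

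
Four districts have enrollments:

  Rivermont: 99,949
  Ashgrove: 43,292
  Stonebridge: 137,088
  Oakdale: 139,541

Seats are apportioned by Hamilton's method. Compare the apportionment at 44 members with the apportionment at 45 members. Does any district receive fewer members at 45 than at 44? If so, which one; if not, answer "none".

Ashgrove

At 44 seats: Rivermont 10, Ashgrove 5, Stonebridge 14, Oakdale 15.
At 45 seats: Rivermont 11, Ashgrove 4, Stonebridge 15, Oakdale 15.
Ashgrove drops from 5 to 4.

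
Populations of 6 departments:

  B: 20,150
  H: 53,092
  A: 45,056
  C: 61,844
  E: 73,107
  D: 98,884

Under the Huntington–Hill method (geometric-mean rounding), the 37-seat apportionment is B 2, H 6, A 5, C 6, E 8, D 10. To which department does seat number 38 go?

Priority for the next seat is population ÷ (√(s·(s+1))).
Priorities: B 8226.203, H 8192.273, A 8226.063, C 9542.736, E 8615.743, D 9428.219.
Highest priority: C.

C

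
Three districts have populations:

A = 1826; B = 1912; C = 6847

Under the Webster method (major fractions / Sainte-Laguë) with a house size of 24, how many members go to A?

4

Standard divisor 10585/24 ≈ 441.042; standard quotas: A 4.140, B 4.335, C 15.525.
Rounding to the nearest integer gives A 4, B 4, C 16 — total 24, matching the house size, so no adjustment is needed.
A receives 4.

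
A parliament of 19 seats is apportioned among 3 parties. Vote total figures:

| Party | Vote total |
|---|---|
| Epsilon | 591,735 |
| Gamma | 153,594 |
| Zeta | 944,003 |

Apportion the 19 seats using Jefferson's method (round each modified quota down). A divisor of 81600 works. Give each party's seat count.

With modified divisor 81600: modified quotas Epsilon 7.252, Gamma 1.882, Zeta 11.569.
Rounding down: Epsilon 7, Gamma 1, Zeta 11 (total 19).

Epsilon=7; Gamma=1; Zeta=11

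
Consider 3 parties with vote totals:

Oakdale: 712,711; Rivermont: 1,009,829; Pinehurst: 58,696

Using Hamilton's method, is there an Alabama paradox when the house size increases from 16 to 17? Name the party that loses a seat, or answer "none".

At 16 seats: Oakdale 6, Rivermont 9, Pinehurst 1.
At 17 seats: Oakdale 7, Rivermont 10, Pinehurst 0.
Pinehurst drops from 1 to 0.

Pinehurst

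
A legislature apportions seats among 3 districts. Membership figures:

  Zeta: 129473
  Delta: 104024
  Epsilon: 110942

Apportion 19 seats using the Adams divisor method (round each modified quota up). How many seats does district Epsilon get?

Standard divisor 344439/19 ≈ 18128.368; standard quotas: Zeta 7.142, Delta 5.738, Epsilon 6.120.
Rounding up gives 8, 6, 7 = 21 seats, so the divisor must be adjusted.
With modified divisor 19700: modified quotas Zeta 6.572, Delta 5.280, Epsilon 5.632.
Rounding up: Zeta 7, Delta 6, Epsilon 6 (total 19).
Epsilon receives 6.

6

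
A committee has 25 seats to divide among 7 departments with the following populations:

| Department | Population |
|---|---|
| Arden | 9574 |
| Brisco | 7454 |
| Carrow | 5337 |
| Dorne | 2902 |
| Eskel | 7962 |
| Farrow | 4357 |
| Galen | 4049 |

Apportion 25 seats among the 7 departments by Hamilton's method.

Arden 6, Brisco 4, Carrow 3, Dorne 2, Eskel 5, Farrow 3, Galen 2

Total 41635; standard divisor 41635/25 ≈ 1665.4.
Standard quotas: Arden 5.7488, Brisco 4.4758, Carrow 3.2046, Dorne 1.7425, Eskel 4.7808, Farrow 2.6162, Galen 2.4312.
Lower quotas: Arden 5, Brisco 4, Carrow 3, Dorne 1, Eskel 4, Farrow 2, Galen 2 (sum 21, leaving 4 seats).
Remainders in descending order: Eskel 0.7808, Arden 0.7488, Dorne 0.7425, Farrow 0.6162, Brisco 0.4758, Galen 0.4312, Carrow 0.2046.
Largest remainders: Eskel, Arden, Dorne, Farrow receive the extra seats.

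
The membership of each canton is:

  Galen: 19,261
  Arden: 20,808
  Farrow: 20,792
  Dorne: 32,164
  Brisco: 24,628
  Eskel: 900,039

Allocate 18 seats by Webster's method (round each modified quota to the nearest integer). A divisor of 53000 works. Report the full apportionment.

With modified divisor 53000: modified quotas Galen 0.363, Arden 0.393, Farrow 0.392, Dorne 0.607, Brisco 0.465, Eskel 16.982.
Rounding to the nearest integer: Galen 0, Arden 0, Farrow 0, Dorne 1, Brisco 0, Eskel 17 (total 18).

Galen=0; Arden=0; Farrow=0; Dorne=1; Brisco=0; Eskel=17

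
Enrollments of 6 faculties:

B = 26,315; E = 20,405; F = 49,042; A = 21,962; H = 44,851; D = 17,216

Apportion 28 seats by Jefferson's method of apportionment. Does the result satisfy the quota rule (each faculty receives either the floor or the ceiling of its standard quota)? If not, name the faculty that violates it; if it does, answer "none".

Standard quotas: B 4.098, E 3.178, F 7.638, A 3.420, H 6.985, D 2.681.
Jefferson allocation: B 4, E 3, F 8, A 3, H 7, D 3.
Every allocation lies between the lower and upper quota.

none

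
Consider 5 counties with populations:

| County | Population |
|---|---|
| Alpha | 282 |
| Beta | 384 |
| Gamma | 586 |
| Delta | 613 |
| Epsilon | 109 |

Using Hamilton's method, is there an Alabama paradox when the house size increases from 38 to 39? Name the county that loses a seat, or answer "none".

At 38 seats: Alpha 6, Beta 7, Gamma 11, Delta 12, Epsilon 2.
At 39 seats: Alpha 5, Beta 8, Gamma 12, Delta 12, Epsilon 2.
Alpha drops from 6 to 5.

Alpha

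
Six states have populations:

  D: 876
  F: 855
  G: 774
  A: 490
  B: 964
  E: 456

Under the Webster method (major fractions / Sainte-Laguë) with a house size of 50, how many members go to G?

Standard divisor 4415/50 ≈ 88.3; standard quotas: D 9.921, F 9.683, G 8.766, A 5.549, B 10.917, E 5.164.
Rounding to the nearest integer gives 10, 10, 9, 6, 11, 5 = 51 seats, so the divisor must be adjusted.
With modified divisor 89.5: modified quotas D 9.788, F 9.553, G 8.648, A 5.475, B 10.771, E 5.095.
Rounding to the nearest integer: D 10, F 10, G 9, A 5, B 11, E 5 (total 50).
G receives 9.

9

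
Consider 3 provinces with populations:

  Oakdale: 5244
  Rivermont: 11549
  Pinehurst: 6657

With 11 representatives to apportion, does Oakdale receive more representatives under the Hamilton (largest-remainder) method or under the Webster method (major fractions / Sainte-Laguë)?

Hamilton

Hamilton: Oakdale 3, Rivermont 5, Pinehurst 3.
Webster: Oakdale 2, Rivermont 6, Pinehurst 3.
Oakdale gets 3 under Hamilton and 2 under Webster.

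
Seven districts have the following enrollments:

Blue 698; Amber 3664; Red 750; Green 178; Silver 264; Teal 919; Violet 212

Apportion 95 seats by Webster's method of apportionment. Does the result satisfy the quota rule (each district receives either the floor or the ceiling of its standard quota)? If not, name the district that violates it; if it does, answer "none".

Standard quotas: Blue 9.919, Amber 52.069, Red 10.658, Green 2.530, Silver 3.752, Teal 13.060, Violet 3.013.
Webster allocation: Blue 10, Amber 51, Red 11, Green 3, Silver 4, Teal 13, Violet 3.
Amber has quota 52.069 (lower 52, upper 53) but receives 51 — outside the quota interval.

Amber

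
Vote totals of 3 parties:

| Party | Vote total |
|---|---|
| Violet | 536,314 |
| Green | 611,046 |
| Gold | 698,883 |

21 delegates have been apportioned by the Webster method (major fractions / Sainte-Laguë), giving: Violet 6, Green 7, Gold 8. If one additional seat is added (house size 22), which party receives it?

Priority for the next seat is population ÷ (current seats + 0.5).
Priorities: Violet 82509.846, Green 81472.800, Gold 82221.529.
Highest priority: Violet.

Violet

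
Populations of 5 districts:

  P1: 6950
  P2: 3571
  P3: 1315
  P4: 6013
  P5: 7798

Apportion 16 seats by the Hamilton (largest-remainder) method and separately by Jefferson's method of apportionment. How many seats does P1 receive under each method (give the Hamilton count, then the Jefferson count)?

4 and 5

Hamilton: P1 4, P2 2, P3 1, P4 4, P5 5.
Jefferson: P1 5, P2 2, P3 0, P4 4, P5 5.
P1 gets 4 under Hamilton and 5 under Jefferson.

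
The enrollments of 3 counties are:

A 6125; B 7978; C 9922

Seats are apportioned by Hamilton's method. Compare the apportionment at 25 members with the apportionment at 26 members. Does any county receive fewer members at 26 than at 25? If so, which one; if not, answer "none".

A

At 25 seats: A 7, B 8, C 10.
At 26 seats: A 6, B 9, C 11.
A drops from 7 to 6.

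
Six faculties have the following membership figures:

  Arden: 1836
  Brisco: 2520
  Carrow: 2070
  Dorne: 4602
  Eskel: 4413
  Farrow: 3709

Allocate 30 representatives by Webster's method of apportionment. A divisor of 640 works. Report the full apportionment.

With modified divisor 640: modified quotas Arden 2.869, Brisco 3.938, Carrow 3.234, Dorne 7.191, Eskel 6.895, Farrow 5.795.
Rounding to the nearest integer: Arden 3, Brisco 4, Carrow 3, Dorne 7, Eskel 7, Farrow 6 (total 30).

Arden=3, Brisco=4, Carrow=3, Dorne=7, Eskel=7, Farrow=6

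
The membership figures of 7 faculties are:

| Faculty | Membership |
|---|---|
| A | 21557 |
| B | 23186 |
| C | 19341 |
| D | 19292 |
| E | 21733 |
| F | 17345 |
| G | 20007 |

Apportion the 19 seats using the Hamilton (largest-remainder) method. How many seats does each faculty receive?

The standard divisor is 142461/19 ≈ 7497.947.
Standard quotas: A 2.8751, B 3.0923, C 2.5795, D 2.5730, E 2.8985, F 2.3133, G 2.6683.
Lower quotas: A 2, B 3, C 2, D 2, E 2, F 2, G 2 (sum 15, leaving 4 seats).
Remainders in descending order: E 0.8985, A 0.8751, G 0.6683, C 0.5795, D 0.5730, F 0.3133, B 0.0923.
The surplus seats go to E, A, G, C.

A: 3, B: 3, C: 3, D: 2, E: 3, F: 2, G: 3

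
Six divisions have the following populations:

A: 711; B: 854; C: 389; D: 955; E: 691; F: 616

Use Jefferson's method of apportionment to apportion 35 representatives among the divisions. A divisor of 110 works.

With modified divisor 110: modified quotas A 6.464, B 7.764, C 3.536, D 8.682, E 6.282, F 5.600.
Rounding down: A 6, B 7, C 3, D 8, E 6, F 5 (total 35).

A=6; B=7; C=3; D=8; E=6; F=5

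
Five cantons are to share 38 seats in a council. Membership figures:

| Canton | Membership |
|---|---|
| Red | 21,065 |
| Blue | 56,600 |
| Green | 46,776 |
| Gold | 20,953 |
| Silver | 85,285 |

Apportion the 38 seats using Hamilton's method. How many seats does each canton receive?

Red 4, Blue 9, Green 8, Gold 3, Silver 14

The standard divisor is 230679/38 ≈ 6070.5.
Standard quotas: Red 3.4701, Blue 9.3238, Green 7.7055, Gold 3.4516, Silver 14.0491.
Lower quotas: Red 3, Blue 9, Green 7, Gold 3, Silver 14 (sum 36, leaving 2 seats).
Remainders in descending order: Green 0.7055, Red 0.4701, Gold 0.4516, Blue 0.3238, Silver 0.0491.
The surplus seats go to Green, Red.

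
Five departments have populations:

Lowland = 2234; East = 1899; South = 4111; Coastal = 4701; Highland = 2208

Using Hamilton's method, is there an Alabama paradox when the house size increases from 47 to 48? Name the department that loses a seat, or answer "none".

none

At 47 seats: Lowland 7, East 6, South 13, Coastal 14, Highland 7.
At 48 seats: Lowland 7, East 6, South 13, Coastal 15, Highland 7.
No department's allocation decreased.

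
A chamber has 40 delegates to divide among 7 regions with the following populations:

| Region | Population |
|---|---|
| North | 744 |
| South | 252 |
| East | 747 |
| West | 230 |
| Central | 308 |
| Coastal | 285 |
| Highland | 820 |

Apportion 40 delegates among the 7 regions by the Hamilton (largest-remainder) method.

The standard divisor is 3386/40 ≈ 84.65.
Standard quotas: North 8.789, South 2.977, East 8.825, West 2.717, Central 3.639, Coastal 3.367, Highland 9.687.
Lower quotas: North 8, South 2, East 8, West 2, Central 3, Coastal 3, Highland 9 (sum 35, leaving 5 seats).
Remainders in descending order: South 0.977, East 0.825, North 0.789, West 0.717, Highland 0.687, Central 0.639, Coastal 0.367.
The surplus seats go to South, East, North, West, Highland.

North: 9; South: 3; East: 9; West: 3; Central: 3; Coastal: 3; Highland: 10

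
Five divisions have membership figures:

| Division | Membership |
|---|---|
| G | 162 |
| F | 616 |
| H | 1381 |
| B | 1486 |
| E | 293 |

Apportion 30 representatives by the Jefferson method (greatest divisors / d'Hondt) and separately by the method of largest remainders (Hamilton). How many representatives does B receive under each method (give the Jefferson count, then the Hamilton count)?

Jefferson: G 1, F 4, H 11, B 12, E 2.
Hamilton: G 1, F 5, H 11, B 11, E 2.
B gets 12 under Jefferson and 11 under Hamilton.

12 and 11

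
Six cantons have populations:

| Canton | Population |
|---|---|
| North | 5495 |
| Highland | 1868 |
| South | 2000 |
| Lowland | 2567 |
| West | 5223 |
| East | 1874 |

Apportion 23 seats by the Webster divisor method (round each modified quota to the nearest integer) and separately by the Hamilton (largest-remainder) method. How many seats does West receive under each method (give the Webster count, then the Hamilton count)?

7 and 6

Webster: North 7, Highland 2, South 2, Lowland 3, West 7, East 2.
Hamilton: North 7, Highland 2, South 3, Lowland 3, West 6, East 2.
West gets 7 under Webster and 6 under Hamilton.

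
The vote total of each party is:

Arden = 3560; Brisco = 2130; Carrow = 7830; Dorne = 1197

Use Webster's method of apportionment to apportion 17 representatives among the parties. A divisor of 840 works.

Arden=4; Brisco=3; Carrow=9; Dorne=1

With modified divisor 840: modified quotas Arden 4.238, Brisco 2.536, Carrow 9.321, Dorne 1.425.
Rounding to the nearest integer: Arden 4, Brisco 3, Carrow 9, Dorne 1 (total 17).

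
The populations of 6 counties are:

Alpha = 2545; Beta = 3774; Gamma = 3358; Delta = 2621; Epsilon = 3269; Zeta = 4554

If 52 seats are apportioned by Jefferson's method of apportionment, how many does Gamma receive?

Standard divisor 20121/52 ≈ 386.942; standard quotas: Alpha 6.577, Beta 9.753, Gamma 8.678, Delta 6.774, Epsilon 8.448, Zeta 11.769.
Rounding down gives 6, 9, 8, 6, 8, 11 = 48 seats, so the divisor must be adjusted.
With modified divisor 370: modified quotas Alpha 6.878, Beta 10.200, Gamma 9.076, Delta 7.084, Epsilon 8.835, Zeta 12.308.
Rounding down: Alpha 6, Beta 10, Gamma 9, Delta 7, Epsilon 8, Zeta 12 (total 52).
Gamma receives 9.

9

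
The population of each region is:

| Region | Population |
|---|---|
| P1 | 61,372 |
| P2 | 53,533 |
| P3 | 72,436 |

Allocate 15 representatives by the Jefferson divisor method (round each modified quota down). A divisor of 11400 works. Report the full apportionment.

P1 5, P2 4, P3 6

With modified divisor 11400: modified quotas P1 5.384, P2 4.696, P3 6.354.
Rounding down: P1 5, P2 4, P3 6 (total 15).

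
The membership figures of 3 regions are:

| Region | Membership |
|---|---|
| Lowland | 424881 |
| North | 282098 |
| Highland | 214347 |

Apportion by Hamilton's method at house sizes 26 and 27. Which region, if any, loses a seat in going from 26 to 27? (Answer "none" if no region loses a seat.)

At 26 seats: Lowland 12, North 8, Highland 6.
At 27 seats: Lowland 13, North 8, Highland 6.
No region's allocation decreased.

none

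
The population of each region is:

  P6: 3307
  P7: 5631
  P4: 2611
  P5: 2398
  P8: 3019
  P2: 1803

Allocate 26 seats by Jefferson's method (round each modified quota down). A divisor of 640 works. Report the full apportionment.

With modified divisor 640: modified quotas P6 5.167, P7 8.798, P4 4.080, P5 3.747, P8 4.717, P2 2.817.
Rounding down: P6 5, P7 8, P4 4, P5 3, P8 4, P2 2 (total 26).

P6 5; P7 8; P4 4; P5 3; P8 4; P2 2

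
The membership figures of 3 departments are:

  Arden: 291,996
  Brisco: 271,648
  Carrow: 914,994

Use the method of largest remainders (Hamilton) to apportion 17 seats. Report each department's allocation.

Standard divisor: 1478638 ÷ 17 ≈ 86978.706.
Standard quotas: Arden 3.3571, Brisco 3.1232, Carrow 10.5197.
Lower quotas: Arden 3, Brisco 3, Carrow 10 (sum 16, leaving 1 seat).
Remainders in descending order: Carrow 0.5197, Arden 0.3571, Brisco 0.1232.
Largest remainder: Carrow receives the extra seat.

Arden: 3; Brisco: 3; Carrow: 11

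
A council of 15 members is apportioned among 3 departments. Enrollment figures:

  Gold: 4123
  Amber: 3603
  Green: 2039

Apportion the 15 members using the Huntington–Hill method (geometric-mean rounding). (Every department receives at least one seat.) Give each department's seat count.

Gold 6; Amber 6; Green 3

With divisor 647: modified quotas Gold 6.372, Amber 5.569, Green 3.151.
Geometric-mean thresholds: Gold √(6·7)=6.481, Amber √(5·6)=5.477, Green √(3·4)=3.464.
Each quota rounded against its threshold gives Gold 6, Amber 6, Green 3 (total 15).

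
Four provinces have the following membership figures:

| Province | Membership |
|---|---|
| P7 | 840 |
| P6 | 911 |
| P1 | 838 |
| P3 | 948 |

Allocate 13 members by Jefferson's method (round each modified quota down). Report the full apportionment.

P7: 3, P6: 3, P1: 3, P3: 4

Standard divisor 3537/13 ≈ 272.077; standard quotas: P7 3.087, P6 3.348, P1 3.080, P3 3.484.
Rounding down gives 3, 3, 3, 3 = 12 seats, so the divisor must be adjusted.
With modified divisor 230: modified quotas P7 3.652, P6 3.961, P1 3.643, P3 4.122.
Rounding down: P7 3, P6 3, P1 3, P3 4 (total 13).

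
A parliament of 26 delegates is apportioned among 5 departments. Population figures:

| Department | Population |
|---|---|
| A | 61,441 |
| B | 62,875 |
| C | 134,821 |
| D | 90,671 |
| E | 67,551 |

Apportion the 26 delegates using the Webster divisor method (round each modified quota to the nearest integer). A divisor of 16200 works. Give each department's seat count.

With modified divisor 16200: modified quotas A 3.793, B 3.881, C 8.322, D 5.597, E 4.170.
Rounding to the nearest integer: A 4, B 4, C 8, D 6, E 4 (total 26).

A: 4, B: 4, C: 8, D: 6, E: 4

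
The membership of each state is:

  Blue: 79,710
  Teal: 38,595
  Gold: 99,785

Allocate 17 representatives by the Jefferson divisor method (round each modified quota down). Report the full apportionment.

Blue=6, Teal=3, Gold=8

Standard divisor 218090/17 ≈ 12828.824; standard quotas: Blue 6.213, Teal 3.008, Gold 7.778.
Rounding down gives 6, 3, 7 = 16 seats, so the divisor must be adjusted.
With modified divisor 11900: modified quotas Blue 6.698, Teal 3.243, Gold 8.385.
Rounding down: Blue 6, Teal 3, Gold 8 (total 17).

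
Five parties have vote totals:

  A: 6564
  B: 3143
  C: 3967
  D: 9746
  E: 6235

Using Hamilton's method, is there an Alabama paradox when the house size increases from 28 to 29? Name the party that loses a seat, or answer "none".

none

At 28 seats: A 6, B 3, C 4, D 9, E 6.
At 29 seats: A 6, B 3, C 4, D 10, E 6.
No party's allocation decreased.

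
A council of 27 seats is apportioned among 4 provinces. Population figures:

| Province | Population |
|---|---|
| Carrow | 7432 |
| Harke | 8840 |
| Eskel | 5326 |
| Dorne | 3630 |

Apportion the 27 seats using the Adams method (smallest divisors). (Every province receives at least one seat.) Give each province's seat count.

Standard divisor 25228/27 ≈ 934.37; standard quotas: Carrow 7.954, Harke 9.461, Eskel 5.700, Dorne 3.885.
Rounding up gives 8, 10, 6, 4 = 28 seats, so the divisor must be adjusted.
With modified divisor 1000: modified quotas Carrow 7.432, Harke 8.840, Eskel 5.326, Dorne 3.630.
Rounding up: Carrow 8, Harke 9, Eskel 6, Dorne 4 (total 27).

Carrow=8, Harke=9, Eskel=6, Dorne=4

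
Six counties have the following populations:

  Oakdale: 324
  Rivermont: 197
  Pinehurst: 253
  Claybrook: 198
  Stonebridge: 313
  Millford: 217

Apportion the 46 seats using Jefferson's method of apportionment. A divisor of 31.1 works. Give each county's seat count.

Oakdale 10, Rivermont 6, Pinehurst 8, Claybrook 6, Stonebridge 10, Millford 6

With modified divisor 31.1: modified quotas Oakdale 10.418, Rivermont 6.334, Pinehurst 8.135, Claybrook 6.367, Stonebridge 10.064, Millford 6.977.
Rounding down: Oakdale 10, Rivermont 6, Pinehurst 8, Claybrook 6, Stonebridge 10, Millford 6 (total 46).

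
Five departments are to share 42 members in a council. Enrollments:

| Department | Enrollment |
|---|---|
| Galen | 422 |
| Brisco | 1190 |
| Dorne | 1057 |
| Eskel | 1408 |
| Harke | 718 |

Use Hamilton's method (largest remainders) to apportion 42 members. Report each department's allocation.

Galen: 4, Brisco: 11, Dorne: 9, Eskel: 12, Harke: 6

Standard divisor: 4795 ÷ 42 ≈ 114.167.
Standard quotas: Galen 3.696, Brisco 10.423, Dorne 9.258, Eskel 12.333, Harke 6.289.
Lower quotas: Galen 3, Brisco 10, Dorne 9, Eskel 12, Harke 6 (sum 40, leaving 2 seats).
Remainders in descending order: Galen 0.696, Brisco 0.423, Eskel 0.333, Harke 0.289, Dorne 0.258.
The surplus seats go to Galen, Brisco.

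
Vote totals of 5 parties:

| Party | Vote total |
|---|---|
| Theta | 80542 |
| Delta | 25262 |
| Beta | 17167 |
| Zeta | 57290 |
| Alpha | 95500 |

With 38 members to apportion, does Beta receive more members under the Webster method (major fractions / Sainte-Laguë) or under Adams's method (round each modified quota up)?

Webster: Theta 11, Delta 4, Beta 2, Zeta 8, Alpha 13.
Adams: Theta 11, Delta 4, Beta 3, Zeta 8, Alpha 12.
Beta gets 2 under Webster and 3 under Adams.

Adams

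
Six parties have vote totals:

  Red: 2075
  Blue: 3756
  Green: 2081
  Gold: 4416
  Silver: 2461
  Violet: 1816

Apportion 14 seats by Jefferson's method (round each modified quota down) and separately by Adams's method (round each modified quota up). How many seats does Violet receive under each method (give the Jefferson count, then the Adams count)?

Jefferson: Red 2, Blue 3, Green 2, Gold 4, Silver 2, Violet 1.
Adams: Red 2, Blue 3, Green 2, Gold 3, Silver 2, Violet 2.
Violet gets 1 under Jefferson and 2 under Adams.

1 and 2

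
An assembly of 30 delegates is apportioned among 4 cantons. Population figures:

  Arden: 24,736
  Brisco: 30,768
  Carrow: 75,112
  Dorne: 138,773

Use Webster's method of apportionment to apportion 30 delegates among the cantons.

Standard divisor 269389/30 ≈ 8979.633; standard quotas: Arden 2.755, Brisco 3.426, Carrow 8.365, Dorne 15.454.
Rounding to the nearest integer gives 3, 3, 8, 15 = 29 seats, so the divisor must be adjusted.
With modified divisor 8900: modified quotas Arden 2.779, Brisco 3.457, Carrow 8.440, Dorne 15.592.
Rounding to the nearest integer: Arden 3, Brisco 3, Carrow 8, Dorne 16 (total 30).

Arden: 3, Brisco: 3, Carrow: 8, Dorne: 16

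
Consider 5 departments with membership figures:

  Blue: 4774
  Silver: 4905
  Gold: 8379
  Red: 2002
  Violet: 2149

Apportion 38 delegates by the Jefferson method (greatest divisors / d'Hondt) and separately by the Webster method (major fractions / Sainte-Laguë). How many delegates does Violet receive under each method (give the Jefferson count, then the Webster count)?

Jefferson: Blue 8, Silver 9, Gold 15, Red 3, Violet 3.
Webster: Blue 8, Silver 8, Gold 15, Red 3, Violet 4.
Violet gets 3 under Jefferson and 4 under Webster.

3 and 4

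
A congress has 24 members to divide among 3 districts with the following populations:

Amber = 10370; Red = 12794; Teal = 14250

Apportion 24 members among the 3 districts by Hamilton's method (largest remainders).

Amber: 7, Red: 8, Teal: 9

Standard divisor: 37414 ÷ 24 ≈ 1558.917.
Standard quotas: Amber 6.6521, Red 8.2070, Teal 9.1410.
Lower quotas: Amber 6, Red 8, Teal 9 (sum 23, leaving 1 seat).
Remainders in descending order: Amber 0.6521, Red 0.2070, Teal 0.1410.
Largest remainder: Amber receives the extra seat.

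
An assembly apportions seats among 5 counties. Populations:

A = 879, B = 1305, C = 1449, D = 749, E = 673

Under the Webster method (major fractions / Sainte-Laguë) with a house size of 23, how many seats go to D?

Standard divisor 5055/23 ≈ 219.783; standard quotas: A 3.999, B 5.938, C 6.593, D 3.408, E 3.062.
Rounding to the nearest integer gives A 4, B 6, C 7, D 3, E 3 — total 23, matching the house size, so no adjustment is needed.
D receives 3.

3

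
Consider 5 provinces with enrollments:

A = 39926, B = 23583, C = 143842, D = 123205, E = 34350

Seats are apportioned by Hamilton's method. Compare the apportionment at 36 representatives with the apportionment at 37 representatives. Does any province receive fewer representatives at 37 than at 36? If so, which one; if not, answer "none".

At 36 seats: A 4, B 2, C 14, D 12, E 4.
At 37 seats: A 4, B 2, C 15, D 13, E 3.
E drops from 4 to 3.

E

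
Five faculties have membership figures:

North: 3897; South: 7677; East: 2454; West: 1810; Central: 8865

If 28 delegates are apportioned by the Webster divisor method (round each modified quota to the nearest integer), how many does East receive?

Standard divisor 24703/28 ≈ 882.25; standard quotas: North 4.417, South 8.702, East 2.782, West 2.052, Central 10.048.
Rounding to the nearest integer gives North 4, South 9, East 3, West 2, Central 10 — total 28, matching the house size, so no adjustment is needed.
East receives 3.

3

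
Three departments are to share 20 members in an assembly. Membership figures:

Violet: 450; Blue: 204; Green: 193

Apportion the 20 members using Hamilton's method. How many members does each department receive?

Violet=11, Blue=5, Green=4

Standard divisor: 847 ÷ 20 ≈ 42.35.
Standard quotas: Violet 10.626, Blue 4.817, Green 4.557.
Lower quotas: Violet 10, Blue 4, Green 4 (sum 18, leaving 2 seats).
Remainders in descending order: Blue 0.817, Violet 0.626, Green 0.557.
Largest remainders: Blue, Violet receive the extra seats.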